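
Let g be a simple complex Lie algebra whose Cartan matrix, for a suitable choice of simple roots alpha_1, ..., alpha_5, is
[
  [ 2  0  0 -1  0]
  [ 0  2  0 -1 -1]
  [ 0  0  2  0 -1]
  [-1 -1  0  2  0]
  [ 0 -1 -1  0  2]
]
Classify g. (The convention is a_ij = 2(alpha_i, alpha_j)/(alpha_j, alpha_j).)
type A_5

The matrix has rank 5 with 2's on the diagonal. Reading the off-diagonal entries as Dynkin edges (a single edge where a_ij = a_ji = -1; a double or triple edge where a_ij * a_ji = 2 or 3), the diagram is a chain of 5 nodes with single edges (A_5). One simple-root ordering that puts it in standard form is (alpha_3, alpha_5, alpha_2, alpha_4, alpha_1). So the algebra is type A_5, i.e. sl(6).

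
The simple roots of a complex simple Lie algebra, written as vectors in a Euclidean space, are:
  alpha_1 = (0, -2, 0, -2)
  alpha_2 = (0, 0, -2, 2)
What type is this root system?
type A_2

Compute the Cartan integers a_ij = 2(alpha_i, alpha_j)/(alpha_j, alpha_j); the resulting 2x2 Cartan matrix is
[[2, -1], [-1, 2]].
All simple roots have the same length, so the diagram is simply laced. The associated Dynkin diagram is a chain of 2 nodes with single edges (A_2), so the type is A_2 (the algebra sl(3)).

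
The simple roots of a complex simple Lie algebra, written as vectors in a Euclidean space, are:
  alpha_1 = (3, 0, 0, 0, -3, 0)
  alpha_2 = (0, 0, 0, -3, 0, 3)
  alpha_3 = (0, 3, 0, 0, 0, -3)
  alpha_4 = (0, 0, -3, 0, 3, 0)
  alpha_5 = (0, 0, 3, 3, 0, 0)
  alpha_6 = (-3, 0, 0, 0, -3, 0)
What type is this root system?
D6

Compute the Cartan integers a_ij = 2(alpha_i, alpha_j)/(alpha_j, alpha_j); the resulting 6x6 Cartan matrix is
[[2, 0, 0, -1, 0, 0], [0, 2, -1, 0, -1, 0], [0, -1, 2, 0, 0, 0], [-1, 0, 0, 2, -1, -1], [0, -1, 0, -1, 2, 0], [0, 0, 0, -1, 0, 2]].
All simple roots have the same length, so the diagram is simply laced. The associated Dynkin diagram is a chain of 4 nodes with a fork of two nodes at one end (D_6), so the type is D_6 (the algebra so(12)).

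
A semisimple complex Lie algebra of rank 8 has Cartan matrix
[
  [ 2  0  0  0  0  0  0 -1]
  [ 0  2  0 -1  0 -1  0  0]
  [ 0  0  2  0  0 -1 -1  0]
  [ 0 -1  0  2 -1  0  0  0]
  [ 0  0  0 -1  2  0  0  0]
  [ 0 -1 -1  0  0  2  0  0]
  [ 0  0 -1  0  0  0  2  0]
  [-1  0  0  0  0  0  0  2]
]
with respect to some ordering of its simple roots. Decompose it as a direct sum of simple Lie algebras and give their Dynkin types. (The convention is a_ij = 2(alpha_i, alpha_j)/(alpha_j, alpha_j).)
A_2 + A_6

The diagram associated to this matrix has two connected components: the simple roots {alpha_1, alpha_8} form a chain of 2 nodes with single edges (A_2), and {alpha_2, alpha_3, alpha_4, alpha_5, alpha_6, alpha_7} form a chain of 6 nodes with single edges (A_6). A semisimple Lie algebra decomposes uniquely as the direct sum of simple ideals, one per connected component of its Dynkin diagram, so g ≅ A_2 ⊕ A_6 (dimension 8 + 48 = 56).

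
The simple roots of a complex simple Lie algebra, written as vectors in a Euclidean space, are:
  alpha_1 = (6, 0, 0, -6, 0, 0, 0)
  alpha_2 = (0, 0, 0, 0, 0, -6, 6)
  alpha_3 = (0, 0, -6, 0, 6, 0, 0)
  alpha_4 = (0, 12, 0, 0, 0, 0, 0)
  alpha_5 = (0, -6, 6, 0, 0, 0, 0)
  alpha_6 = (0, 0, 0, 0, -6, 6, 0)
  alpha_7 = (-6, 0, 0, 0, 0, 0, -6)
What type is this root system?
Compute the Cartan integers a_ij = 2(alpha_i, alpha_j)/(alpha_j, alpha_j); the resulting 7x7 Cartan matrix is
[[2, 0, 0, 0, 0, 0, -1], [0, 2, 0, 0, 0, -1, -1], [0, 0, 2, 0, -1, -1, 0], [0, 0, 0, 2, -2, 0, 0], [0, 0, -1, -1, 2, 0, 0], [0, -1, -1, 0, 0, 2, 0], [-1, -1, 0, 0, 0, 0, 2]].
The roots have two lengths (squared-length ratio 2:1); the short ones are alpha_{1,2,3,5,6,7}. The associated Dynkin diagram is a chain of 7 nodes with a double edge at one end; the terminal node there is the unique long simple root (C_7), so the type is C_7 (the algebra sp(14)).

C_7 (sp(14))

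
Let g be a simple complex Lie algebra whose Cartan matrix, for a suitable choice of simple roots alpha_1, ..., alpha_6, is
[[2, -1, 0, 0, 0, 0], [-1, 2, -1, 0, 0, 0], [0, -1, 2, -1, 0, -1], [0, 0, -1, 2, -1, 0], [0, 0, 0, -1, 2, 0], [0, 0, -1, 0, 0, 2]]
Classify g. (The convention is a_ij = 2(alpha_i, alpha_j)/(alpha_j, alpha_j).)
The matrix has rank 6 with 2's on the diagonal. Reading the off-diagonal entries as Dynkin edges (a single edge where a_ij = a_ji = -1; a double or triple edge where a_ij * a_ji = 2 or 3), the diagram is a chain of 5 nodes with one extra node attached to the third node from one end (E_6). One simple-root ordering that puts it in standard form is (alpha_1, alpha_6, alpha_2, alpha_3, alpha_4, alpha_5). So the algebra is type E_6.

E6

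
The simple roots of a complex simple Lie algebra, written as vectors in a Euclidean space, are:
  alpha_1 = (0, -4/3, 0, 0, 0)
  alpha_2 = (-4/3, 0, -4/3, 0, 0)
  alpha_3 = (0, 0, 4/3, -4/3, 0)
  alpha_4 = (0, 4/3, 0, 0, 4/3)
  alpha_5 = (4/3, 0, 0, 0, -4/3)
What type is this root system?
B5

Compute the Cartan integers a_ij = 2(alpha_i, alpha_j)/(alpha_j, alpha_j); the resulting 5x5 Cartan matrix is
[[2, 0, 0, -1, 0], [0, 2, -1, 0, -1], [0, -1, 2, 0, 0], [-2, 0, 0, 2, -1], [0, -1, 0, -1, 2]].
The roots have two lengths (squared-length ratio 2:1); the short ones are alpha_{1}. The associated Dynkin diagram is a chain of 5 nodes with a double edge at one end; the terminal node there is the unique short simple root (B_5), so the type is B_5 (the algebra so(11)).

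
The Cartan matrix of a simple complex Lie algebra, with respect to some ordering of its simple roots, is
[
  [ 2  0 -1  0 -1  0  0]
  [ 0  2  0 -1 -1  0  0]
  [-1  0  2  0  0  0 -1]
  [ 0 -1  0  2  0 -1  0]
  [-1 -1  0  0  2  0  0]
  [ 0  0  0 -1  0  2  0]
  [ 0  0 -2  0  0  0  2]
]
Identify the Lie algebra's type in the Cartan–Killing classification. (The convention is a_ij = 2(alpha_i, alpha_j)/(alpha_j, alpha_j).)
C_7

The matrix has rank 7 with 2's on the diagonal. Reading the off-diagonal entries as Dynkin edges (a single edge where a_ij = a_ji = -1; a double or triple edge where a_ij * a_ji = 2 or 3), the diagram is a chain of 7 nodes with a double edge at one end; the terminal node there is the unique long simple root (C_7). One simple-root ordering that puts it in standard form is (alpha_6, alpha_4, alpha_2, alpha_5, alpha_1, alpha_3, alpha_7). So the algebra is type C_7, i.e. sp(14).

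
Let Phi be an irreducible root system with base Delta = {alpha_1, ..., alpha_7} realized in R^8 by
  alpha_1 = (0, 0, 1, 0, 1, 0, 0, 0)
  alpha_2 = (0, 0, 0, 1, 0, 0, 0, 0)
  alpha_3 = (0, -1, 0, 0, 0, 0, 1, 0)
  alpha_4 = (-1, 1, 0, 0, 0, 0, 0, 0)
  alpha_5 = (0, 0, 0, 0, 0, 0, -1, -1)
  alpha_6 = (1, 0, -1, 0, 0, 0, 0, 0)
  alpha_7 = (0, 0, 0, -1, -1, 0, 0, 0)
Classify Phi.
B7

Compute the Cartan integers a_ij = 2(alpha_i, alpha_j)/(alpha_j, alpha_j); the resulting 7x7 Cartan matrix is
[[2, 0, 0, 0, 0, -1, -1], [0, 2, 0, 0, 0, 0, -1], [0, 0, 2, -1, -1, 0, 0], [0, 0, -1, 2, 0, -1, 0], [0, 0, -1, 0, 2, 0, 0], [-1, 0, 0, -1, 0, 2, 0], [-1, -2, 0, 0, 0, 0, 2]].
The roots have two lengths (squared-length ratio 2:1); the short ones are alpha_{2}. The associated Dynkin diagram is a chain of 7 nodes with a double edge at one end; the terminal node there is the unique short simple root (B_7), so the type is B_7 (the algebra so(15)).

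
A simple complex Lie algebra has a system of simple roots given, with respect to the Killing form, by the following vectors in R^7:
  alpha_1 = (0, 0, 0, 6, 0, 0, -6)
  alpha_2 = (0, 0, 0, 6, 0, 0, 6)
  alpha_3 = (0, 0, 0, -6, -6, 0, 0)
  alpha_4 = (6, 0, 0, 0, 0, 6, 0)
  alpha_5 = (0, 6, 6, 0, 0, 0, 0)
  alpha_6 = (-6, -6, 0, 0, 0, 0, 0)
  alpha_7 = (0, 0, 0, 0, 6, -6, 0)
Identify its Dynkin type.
type D_7

Compute the Cartan integers a_ij = 2(alpha_i, alpha_j)/(alpha_j, alpha_j); the resulting 7x7 Cartan matrix is
[[2, 0, -1, 0, 0, 0, 0], [0, 2, -1, 0, 0, 0, 0], [-1, -1, 2, 0, 0, 0, -1], [0, 0, 0, 2, 0, -1, -1], [0, 0, 0, 0, 2, -1, 0], [0, 0, 0, -1, -1, 2, 0], [0, 0, -1, -1, 0, 0, 2]].
All simple roots have the same length, so the diagram is simply laced. The associated Dynkin diagram is a chain of 5 nodes with a fork of two nodes at one end (D_7), so the type is D_7 (the algebra so(14)).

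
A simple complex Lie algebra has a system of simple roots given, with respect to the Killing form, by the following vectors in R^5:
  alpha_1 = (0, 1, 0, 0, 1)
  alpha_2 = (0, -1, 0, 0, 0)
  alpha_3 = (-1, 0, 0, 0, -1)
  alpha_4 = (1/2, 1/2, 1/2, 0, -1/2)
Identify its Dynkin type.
Compute the Cartan integers a_ij = 2(alpha_i, alpha_j)/(alpha_j, alpha_j); the resulting 4x4 Cartan matrix is
[[2, -2, -1, 0], [-1, 2, 0, -1], [-1, 0, 2, 0], [0, -1, 0, 2]].
The roots have two lengths (squared-length ratio 2:1); the short ones are alpha_{2,4}. The associated Dynkin diagram is a chain of 4 nodes with a double edge between the middle two (F_4), so the type is F_4.

F4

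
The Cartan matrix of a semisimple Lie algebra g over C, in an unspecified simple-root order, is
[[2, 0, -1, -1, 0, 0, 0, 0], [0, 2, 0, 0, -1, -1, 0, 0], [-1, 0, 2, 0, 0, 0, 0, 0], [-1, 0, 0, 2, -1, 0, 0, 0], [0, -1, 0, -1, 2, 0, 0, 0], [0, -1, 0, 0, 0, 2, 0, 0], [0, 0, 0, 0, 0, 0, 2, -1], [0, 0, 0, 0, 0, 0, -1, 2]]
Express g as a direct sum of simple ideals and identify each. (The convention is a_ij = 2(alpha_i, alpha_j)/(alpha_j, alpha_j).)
The diagram associated to this matrix has two connected components: the simple roots {alpha_7, alpha_8} form a chain of 2 nodes with single edges (A_2), and {alpha_1, alpha_2, alpha_3, alpha_4, alpha_5, alpha_6} form a chain of 6 nodes with single edges (A_6). A semisimple Lie algebra decomposes uniquely as the direct sum of simple ideals, one per connected component of its Dynkin diagram, so g ≅ A_2 ⊕ A_6 (dimension 8 + 48 = 56).

A_2 ⊕ A_6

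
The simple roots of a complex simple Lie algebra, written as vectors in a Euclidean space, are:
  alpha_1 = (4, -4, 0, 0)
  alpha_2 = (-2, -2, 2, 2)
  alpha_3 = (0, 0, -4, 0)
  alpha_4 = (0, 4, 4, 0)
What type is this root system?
Compute the Cartan integers a_ij = 2(alpha_i, alpha_j)/(alpha_j, alpha_j); the resulting 4x4 Cartan matrix is
[[2, 0, 0, -1], [0, 2, -1, 0], [0, -1, 2, -1], [-1, 0, -2, 2]].
The roots have two lengths (squared-length ratio 2:1); the short ones are alpha_{2,3}. The associated Dynkin diagram is a chain of 4 nodes with a double edge between the middle two (F_4), so the type is F_4.

F_4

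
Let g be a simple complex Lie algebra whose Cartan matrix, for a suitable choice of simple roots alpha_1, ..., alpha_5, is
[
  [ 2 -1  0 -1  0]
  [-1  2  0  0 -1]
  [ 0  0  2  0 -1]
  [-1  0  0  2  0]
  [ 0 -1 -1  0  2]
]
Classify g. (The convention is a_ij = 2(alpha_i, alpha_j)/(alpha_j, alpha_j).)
A5

The matrix has rank 5 with 2's on the diagonal. Reading the off-diagonal entries as Dynkin edges (a single edge where a_ij = a_ji = -1; a double or triple edge where a_ij * a_ji = 2 or 3), the diagram is a chain of 5 nodes with single edges (A_5). One simple-root ordering that puts it in standard form is (alpha_3, alpha_5, alpha_2, alpha_1, alpha_4). So the algebra is type A_5, i.e. sl(6).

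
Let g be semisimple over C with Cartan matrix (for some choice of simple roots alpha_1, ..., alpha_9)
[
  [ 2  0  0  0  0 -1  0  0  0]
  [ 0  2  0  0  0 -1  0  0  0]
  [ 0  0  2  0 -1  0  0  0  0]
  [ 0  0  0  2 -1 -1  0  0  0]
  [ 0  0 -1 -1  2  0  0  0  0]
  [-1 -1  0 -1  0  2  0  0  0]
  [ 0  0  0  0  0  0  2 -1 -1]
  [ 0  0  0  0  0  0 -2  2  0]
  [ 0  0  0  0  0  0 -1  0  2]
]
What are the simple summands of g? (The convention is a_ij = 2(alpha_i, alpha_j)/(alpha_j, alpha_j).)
C3 + D6

The diagram associated to this matrix has two connected components: the simple roots {alpha_7, alpha_8, alpha_9} form a chain of 3 nodes with a double edge at one end; the terminal node there is the unique long simple root (C_3), and {alpha_1, alpha_2, alpha_3, alpha_4, alpha_5, alpha_6} form a chain of 4 nodes with a fork of two nodes at one end (D_6). A semisimple Lie algebra decomposes uniquely as the direct sum of simple ideals, one per connected component of its Dynkin diagram, so g ≅ C_3 ⊕ D_6 (dimension 21 + 66 = 87).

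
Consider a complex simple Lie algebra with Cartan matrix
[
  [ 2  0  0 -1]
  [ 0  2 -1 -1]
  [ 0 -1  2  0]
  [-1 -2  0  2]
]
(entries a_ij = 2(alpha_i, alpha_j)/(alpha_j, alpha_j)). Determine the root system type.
F_4

The matrix has rank 4 with 2's on the diagonal. Reading the off-diagonal entries as Dynkin edges (a single edge where a_ij = a_ji = -1; a double or triple edge where a_ij * a_ji = 2 or 3), the diagram is a chain of 4 nodes with a double edge between the middle two (F_4). One simple-root ordering that puts it in standard form is (alpha_1, alpha_4, alpha_2, alpha_3). So the algebra is type F_4.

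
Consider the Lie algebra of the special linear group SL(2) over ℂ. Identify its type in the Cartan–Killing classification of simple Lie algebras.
A_1

This is sl(2), which has dimension 2^2 - 1 = 3 and rank 2 - 1 = 1 (a Cartan subalgebra is the diagonal traceless matrices). In the classification of classical Lie algebras, the special linear algebra sl(n+1) has type A_n; here n = 1, so the Dynkin diagram is a chain of 1 nodes with single edges (A_1). Hence the type is A_1.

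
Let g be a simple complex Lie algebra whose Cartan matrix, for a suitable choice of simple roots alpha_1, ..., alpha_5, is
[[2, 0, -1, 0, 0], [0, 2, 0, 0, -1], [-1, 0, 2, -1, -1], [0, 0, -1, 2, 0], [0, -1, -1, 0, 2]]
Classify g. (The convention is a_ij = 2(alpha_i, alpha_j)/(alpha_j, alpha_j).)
D5

The matrix has rank 5 with 2's on the diagonal. Reading the off-diagonal entries as Dynkin edges (a single edge where a_ij = a_ji = -1; a double or triple edge where a_ij * a_ji = 2 or 3), the diagram is a chain of 3 nodes with a fork of two nodes at one end (D_5). One simple-root ordering that puts it in standard form is (alpha_2, alpha_5, alpha_3, alpha_4, alpha_1). So the algebra is type D_5, i.e. so(10).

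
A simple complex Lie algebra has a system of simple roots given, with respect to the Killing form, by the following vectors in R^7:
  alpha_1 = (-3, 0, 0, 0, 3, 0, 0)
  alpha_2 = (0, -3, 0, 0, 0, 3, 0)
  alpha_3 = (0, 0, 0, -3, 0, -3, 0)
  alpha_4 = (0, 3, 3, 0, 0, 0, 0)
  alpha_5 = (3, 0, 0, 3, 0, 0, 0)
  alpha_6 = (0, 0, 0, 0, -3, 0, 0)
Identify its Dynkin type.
type B_6

Compute the Cartan integers a_ij = 2(alpha_i, alpha_j)/(alpha_j, alpha_j); the resulting 6x6 Cartan matrix is
[[2, 0, 0, 0, -1, -2], [0, 2, -1, -1, 0, 0], [0, -1, 2, 0, -1, 0], [0, -1, 0, 2, 0, 0], [-1, 0, -1, 0, 2, 0], [-1, 0, 0, 0, 0, 2]].
The roots have two lengths (squared-length ratio 2:1); the short ones are alpha_{6}. The associated Dynkin diagram is a chain of 6 nodes with a double edge at one end; the terminal node there is the unique short simple root (B_6), so the type is B_6 (the algebra so(13)).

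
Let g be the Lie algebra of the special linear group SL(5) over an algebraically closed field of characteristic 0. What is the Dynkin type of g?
This is sl(5), which has dimension 5^2 - 1 = 24 and rank 5 - 1 = 4 (a Cartan subalgebra is the diagonal traceless matrices). In the classification of classical Lie algebras, the special linear algebra sl(n+1) has type A_n; here n = 4, so the Dynkin diagram is a chain of 4 nodes with single edges (A_4). Hence the type is A_4.

type A_4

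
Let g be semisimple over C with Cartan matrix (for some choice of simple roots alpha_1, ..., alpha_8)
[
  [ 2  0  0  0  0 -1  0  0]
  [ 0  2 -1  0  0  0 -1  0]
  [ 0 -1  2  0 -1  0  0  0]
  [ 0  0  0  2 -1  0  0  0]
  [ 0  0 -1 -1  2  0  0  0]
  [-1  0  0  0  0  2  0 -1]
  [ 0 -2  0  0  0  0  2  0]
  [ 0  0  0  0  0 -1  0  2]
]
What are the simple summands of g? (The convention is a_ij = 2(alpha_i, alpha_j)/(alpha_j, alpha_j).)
A_3 (sl(4)) ⊕ C_5 (sp(10))

The diagram associated to this matrix has two connected components: the simple roots {alpha_1, alpha_6, alpha_8} form a chain of 3 nodes with single edges (A_3), and {alpha_2, alpha_3, alpha_4, alpha_5, alpha_7} form a chain of 5 nodes with a double edge at one end; the terminal node there is the unique long simple root (C_5). A semisimple Lie algebra decomposes uniquely as the direct sum of simple ideals, one per connected component of its Dynkin diagram, so g ≅ A_3 ⊕ C_5 (dimension 15 + 55 = 70).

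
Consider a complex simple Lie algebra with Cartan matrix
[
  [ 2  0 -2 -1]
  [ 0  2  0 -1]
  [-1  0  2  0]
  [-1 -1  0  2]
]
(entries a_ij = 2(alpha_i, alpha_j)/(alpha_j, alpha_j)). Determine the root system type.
B4

The matrix has rank 4 with 2's on the diagonal. Reading the off-diagonal entries as Dynkin edges (a single edge where a_ij = a_ji = -1; a double or triple edge where a_ij * a_ji = 2 or 3), the diagram is a chain of 4 nodes with a double edge at one end; the terminal node there is the unique short simple root (B_4). One simple-root ordering that puts it in standard form is (alpha_2, alpha_4, alpha_1, alpha_3). So the algebra is type B_4, i.e. so(9).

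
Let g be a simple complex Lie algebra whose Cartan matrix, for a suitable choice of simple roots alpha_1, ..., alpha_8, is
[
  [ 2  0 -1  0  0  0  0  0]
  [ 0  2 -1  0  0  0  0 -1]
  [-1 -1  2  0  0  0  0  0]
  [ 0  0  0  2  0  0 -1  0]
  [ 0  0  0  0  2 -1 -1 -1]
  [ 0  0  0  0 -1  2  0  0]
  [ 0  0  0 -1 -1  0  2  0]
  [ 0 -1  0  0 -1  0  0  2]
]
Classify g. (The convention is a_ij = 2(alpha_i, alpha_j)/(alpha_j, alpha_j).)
The matrix has rank 8 with 2's on the diagonal. Reading the off-diagonal entries as Dynkin edges (a single edge where a_ij = a_ji = -1; a double or triple edge where a_ij * a_ji = 2 or 3), the diagram is a chain of 7 nodes with one extra node attached to the third node from one end (E_8). One simple-root ordering that puts it in standard form is (alpha_4, alpha_6, alpha_7, alpha_5, alpha_8, alpha_2, alpha_3, alpha_1). So the algebra is type E_8.

E8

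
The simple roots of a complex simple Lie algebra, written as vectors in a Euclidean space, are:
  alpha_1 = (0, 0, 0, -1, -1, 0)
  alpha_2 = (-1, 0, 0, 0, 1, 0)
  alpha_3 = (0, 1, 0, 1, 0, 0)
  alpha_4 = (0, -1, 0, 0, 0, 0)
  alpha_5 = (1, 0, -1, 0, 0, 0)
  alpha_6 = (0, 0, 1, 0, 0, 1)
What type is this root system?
B_6

Compute the Cartan integers a_ij = 2(alpha_i, alpha_j)/(alpha_j, alpha_j); the resulting 6x6 Cartan matrix is
[[2, -1, -1, 0, 0, 0], [-1, 2, 0, 0, -1, 0], [-1, 0, 2, -2, 0, 0], [0, 0, -1, 2, 0, 0], [0, -1, 0, 0, 2, -1], [0, 0, 0, 0, -1, 2]].
The roots have two lengths (squared-length ratio 2:1); the short ones are alpha_{4}. The associated Dynkin diagram is a chain of 6 nodes with a double edge at one end; the terminal node there is the unique short simple root (B_6), so the type is B_6 (the algebra so(13)).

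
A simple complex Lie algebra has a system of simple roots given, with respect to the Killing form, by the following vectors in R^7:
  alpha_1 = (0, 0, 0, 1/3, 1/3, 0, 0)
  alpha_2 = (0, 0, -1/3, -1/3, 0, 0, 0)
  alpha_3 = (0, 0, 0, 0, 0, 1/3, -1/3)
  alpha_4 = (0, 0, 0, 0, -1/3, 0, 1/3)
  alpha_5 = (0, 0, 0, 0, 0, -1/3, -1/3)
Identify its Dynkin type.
Compute the Cartan integers a_ij = 2(alpha_i, alpha_j)/(alpha_j, alpha_j); the resulting 5x5 Cartan matrix is
[[2, -1, 0, -1, 0], [-1, 2, 0, 0, 0], [0, 0, 2, -1, 0], [-1, 0, -1, 2, -1], [0, 0, 0, -1, 2]].
All simple roots have the same length, so the diagram is simply laced. The associated Dynkin diagram is a chain of 3 nodes with a fork of two nodes at one end (D_5), so the type is D_5 (the algebra so(10)).

D5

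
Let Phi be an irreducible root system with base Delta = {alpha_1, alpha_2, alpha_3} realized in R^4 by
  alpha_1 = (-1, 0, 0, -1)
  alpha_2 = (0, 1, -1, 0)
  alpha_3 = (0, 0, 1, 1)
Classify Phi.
Compute the Cartan integers a_ij = 2(alpha_i, alpha_j)/(alpha_j, alpha_j); the resulting 3x3 Cartan matrix is
[[2, 0, -1], [0, 2, -1], [-1, -1, 2]].
All simple roots have the same length, so the diagram is simply laced. The associated Dynkin diagram is a chain of 3 nodes with single edges (A_3), so the type is A_3 (the algebra sl(4)).

A_3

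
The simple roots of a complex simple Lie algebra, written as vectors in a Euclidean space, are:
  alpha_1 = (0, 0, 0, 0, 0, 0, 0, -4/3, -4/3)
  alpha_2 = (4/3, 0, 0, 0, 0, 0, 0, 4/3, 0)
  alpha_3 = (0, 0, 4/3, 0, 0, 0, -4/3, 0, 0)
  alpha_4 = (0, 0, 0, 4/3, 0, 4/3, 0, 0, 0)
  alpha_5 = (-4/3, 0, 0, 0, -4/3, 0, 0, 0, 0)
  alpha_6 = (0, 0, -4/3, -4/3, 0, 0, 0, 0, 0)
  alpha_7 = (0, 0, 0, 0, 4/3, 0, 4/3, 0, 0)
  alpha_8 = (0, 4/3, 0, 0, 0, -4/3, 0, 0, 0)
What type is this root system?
A_8

Compute the Cartan integers a_ij = 2(alpha_i, alpha_j)/(alpha_j, alpha_j); the resulting 8x8 Cartan matrix is
[[2, -1, 0, 0, 0, 0, 0, 0], [-1, 2, 0, 0, -1, 0, 0, 0], [0, 0, 2, 0, 0, -1, -1, 0], [0, 0, 0, 2, 0, -1, 0, -1], [0, -1, 0, 0, 2, 0, -1, 0], [0, 0, -1, -1, 0, 2, 0, 0], [0, 0, -1, 0, -1, 0, 2, 0], [0, 0, 0, -1, 0, 0, 0, 2]].
All simple roots have the same length, so the diagram is simply laced. The associated Dynkin diagram is a chain of 8 nodes with single edges (A_8), so the type is A_8 (the algebra sl(9)).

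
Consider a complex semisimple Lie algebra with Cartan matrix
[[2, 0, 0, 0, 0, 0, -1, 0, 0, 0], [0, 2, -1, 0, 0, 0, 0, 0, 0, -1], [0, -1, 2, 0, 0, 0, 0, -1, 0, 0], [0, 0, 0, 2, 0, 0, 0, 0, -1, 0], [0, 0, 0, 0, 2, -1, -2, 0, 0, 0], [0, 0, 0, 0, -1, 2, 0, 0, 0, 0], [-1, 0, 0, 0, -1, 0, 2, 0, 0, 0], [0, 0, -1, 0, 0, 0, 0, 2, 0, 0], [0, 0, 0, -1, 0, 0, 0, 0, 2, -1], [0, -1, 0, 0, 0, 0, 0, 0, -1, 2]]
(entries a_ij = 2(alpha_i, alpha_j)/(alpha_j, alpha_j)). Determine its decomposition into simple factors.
A6 ⊕ F4

The diagram associated to this matrix has two connected components: the simple roots {alpha_2, alpha_3, alpha_4, alpha_8, alpha_9, alpha_10} form a chain of 6 nodes with single edges (A_6), and {alpha_1, alpha_5, alpha_6, alpha_7} form a chain of 4 nodes with a double edge between the middle two (F_4). A semisimple Lie algebra decomposes uniquely as the direct sum of simple ideals, one per connected component of its Dynkin diagram, so g ≅ A_6 ⊕ F_4 (dimension 48 + 52 = 100).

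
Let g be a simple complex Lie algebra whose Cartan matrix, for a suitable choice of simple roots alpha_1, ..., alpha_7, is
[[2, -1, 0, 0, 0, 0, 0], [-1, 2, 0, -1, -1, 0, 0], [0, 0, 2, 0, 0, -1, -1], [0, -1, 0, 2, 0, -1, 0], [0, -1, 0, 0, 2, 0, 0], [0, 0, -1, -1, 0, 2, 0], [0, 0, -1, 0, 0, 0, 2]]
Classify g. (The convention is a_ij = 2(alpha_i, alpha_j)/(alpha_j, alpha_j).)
The matrix has rank 7 with 2's on the diagonal. Reading the off-diagonal entries as Dynkin edges (a single edge where a_ij = a_ji = -1; a double or triple edge where a_ij * a_ji = 2 or 3), the diagram is a chain of 5 nodes with a fork of two nodes at one end (D_7). One simple-root ordering that puts it in standard form is (alpha_7, alpha_3, alpha_6, alpha_4, alpha_2, alpha_1, alpha_5). So the algebra is type D_7, i.e. so(14).

type D_7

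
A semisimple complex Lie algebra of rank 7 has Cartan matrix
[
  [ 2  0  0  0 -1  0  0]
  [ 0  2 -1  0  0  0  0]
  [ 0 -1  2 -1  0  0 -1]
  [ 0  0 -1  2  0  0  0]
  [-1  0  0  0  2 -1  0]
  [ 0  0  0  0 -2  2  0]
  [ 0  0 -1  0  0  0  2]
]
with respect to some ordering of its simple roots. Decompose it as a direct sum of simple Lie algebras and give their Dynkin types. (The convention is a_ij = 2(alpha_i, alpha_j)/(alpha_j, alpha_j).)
C_3 + D_4

The diagram associated to this matrix has two connected components: the simple roots {alpha_1, alpha_5, alpha_6} form a chain of 3 nodes with a double edge at one end; the terminal node there is the unique long simple root (C_3), and {alpha_2, alpha_3, alpha_4, alpha_7} form a chain of 2 nodes with a fork of two nodes at one end (D_4). A semisimple Lie algebra decomposes uniquely as the direct sum of simple ideals, one per connected component of its Dynkin diagram, so g ≅ C_3 ⊕ D_4 (dimension 21 + 28 = 49).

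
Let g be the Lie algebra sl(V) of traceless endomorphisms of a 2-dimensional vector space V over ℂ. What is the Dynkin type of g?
A_1 (sl(2))

This is sl(2), which has dimension 2^2 - 1 = 3 and rank 2 - 1 = 1 (a Cartan subalgebra is the diagonal traceless matrices). In the classification of classical Lie algebras, the special linear algebra sl(n+1) has type A_n; here n = 1, so the Dynkin diagram is a chain of 1 nodes with single edges (A_1). Hence the type is A_1.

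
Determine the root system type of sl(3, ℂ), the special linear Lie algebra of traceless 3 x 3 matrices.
type A_2

This is sl(3), which has dimension 3^2 - 1 = 8 and rank 3 - 1 = 2 (a Cartan subalgebra is the diagonal traceless matrices). In the classification of classical Lie algebras, the special linear algebra sl(n+1) has type A_n; here n = 2, so the Dynkin diagram is a chain of 2 nodes with single edges (A_2). Hence the type is A_2.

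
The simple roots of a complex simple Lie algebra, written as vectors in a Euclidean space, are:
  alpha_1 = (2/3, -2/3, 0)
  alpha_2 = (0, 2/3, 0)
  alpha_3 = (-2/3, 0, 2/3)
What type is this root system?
B3

Compute the Cartan integers a_ij = 2(alpha_i, alpha_j)/(alpha_j, alpha_j); the resulting 3x3 Cartan matrix is
[[2, -2, -1], [-1, 2, 0], [-1, 0, 2]].
The roots have two lengths (squared-length ratio 2:1); the short ones are alpha_{2}. The associated Dynkin diagram is a chain of 3 nodes with a double edge at one end; the terminal node there is the unique short simple root (B_3), so the type is B_3 (the algebra so(7)).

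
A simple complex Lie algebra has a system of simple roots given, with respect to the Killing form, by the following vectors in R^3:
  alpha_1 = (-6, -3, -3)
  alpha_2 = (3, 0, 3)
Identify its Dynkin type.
Compute the Cartan integers a_ij = 2(alpha_i, alpha_j)/(alpha_j, alpha_j); the resulting 2x2 Cartan matrix is
[[2, -3], [-1, 2]].
The roots have two lengths (squared-length ratio 3:1); the short ones are alpha_{2}. The associated Dynkin diagram is two nodes joined by a triple edge (G_2), so the type is G_2.

G2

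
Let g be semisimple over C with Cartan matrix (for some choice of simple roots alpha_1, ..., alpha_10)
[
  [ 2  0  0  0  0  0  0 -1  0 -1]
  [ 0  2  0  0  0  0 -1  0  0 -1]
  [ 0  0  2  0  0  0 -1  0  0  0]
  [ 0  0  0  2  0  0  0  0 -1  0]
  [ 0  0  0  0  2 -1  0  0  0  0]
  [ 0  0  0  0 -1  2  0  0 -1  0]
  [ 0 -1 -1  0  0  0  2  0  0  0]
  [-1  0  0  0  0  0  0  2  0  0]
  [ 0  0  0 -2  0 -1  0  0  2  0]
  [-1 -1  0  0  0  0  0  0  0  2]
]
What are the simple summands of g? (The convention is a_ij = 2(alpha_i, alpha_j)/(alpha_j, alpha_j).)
The diagram associated to this matrix has two connected components: the simple roots {alpha_1, alpha_2, alpha_3, alpha_7, alpha_8, alpha_10} form a chain of 6 nodes with single edges (A_6), and {alpha_4, alpha_5, alpha_6, alpha_9} form a chain of 4 nodes with a double edge at one end; the terminal node there is the unique short simple root (B_4). A semisimple Lie algebra decomposes uniquely as the direct sum of simple ideals, one per connected component of its Dynkin diagram, so g ≅ A_6 ⊕ B_4 (dimension 48 + 36 = 84).

A_6 + B_4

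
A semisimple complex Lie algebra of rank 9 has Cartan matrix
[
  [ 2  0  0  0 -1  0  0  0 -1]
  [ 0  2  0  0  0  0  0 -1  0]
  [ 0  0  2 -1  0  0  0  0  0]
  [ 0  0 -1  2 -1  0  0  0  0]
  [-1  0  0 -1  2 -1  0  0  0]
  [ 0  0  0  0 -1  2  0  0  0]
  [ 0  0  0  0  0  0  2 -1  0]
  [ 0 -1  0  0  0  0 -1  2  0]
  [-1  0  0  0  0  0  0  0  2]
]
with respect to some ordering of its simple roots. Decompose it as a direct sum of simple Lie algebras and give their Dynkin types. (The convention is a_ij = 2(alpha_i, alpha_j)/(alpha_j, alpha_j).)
A3 + E6

The diagram associated to this matrix has two connected components: the simple roots {alpha_2, alpha_7, alpha_8} form a chain of 3 nodes with single edges (A_3), and {alpha_1, alpha_3, alpha_4, alpha_5, alpha_6, alpha_9} form a chain of 5 nodes with one extra node attached to the third node from one end (E_6). A semisimple Lie algebra decomposes uniquely as the direct sum of simple ideals, one per connected component of its Dynkin diagram, so g ≅ A_3 ⊕ E_6 (dimension 15 + 78 = 93).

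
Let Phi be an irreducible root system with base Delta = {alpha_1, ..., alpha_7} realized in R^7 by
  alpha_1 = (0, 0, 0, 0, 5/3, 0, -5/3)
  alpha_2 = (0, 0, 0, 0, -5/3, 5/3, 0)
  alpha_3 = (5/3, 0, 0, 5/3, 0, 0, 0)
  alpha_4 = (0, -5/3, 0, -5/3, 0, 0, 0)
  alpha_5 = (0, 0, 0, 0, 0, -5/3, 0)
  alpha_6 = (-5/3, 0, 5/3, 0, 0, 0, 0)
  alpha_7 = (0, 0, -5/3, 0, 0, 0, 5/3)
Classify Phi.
Compute the Cartan integers a_ij = 2(alpha_i, alpha_j)/(alpha_j, alpha_j); the resulting 7x7 Cartan matrix is
[[2, -1, 0, 0, 0, 0, -1], [-1, 2, 0, 0, -2, 0, 0], [0, 0, 2, -1, 0, -1, 0], [0, 0, -1, 2, 0, 0, 0], [0, -1, 0, 0, 2, 0, 0], [0, 0, -1, 0, 0, 2, -1], [-1, 0, 0, 0, 0, -1, 2]].
The roots have two lengths (squared-length ratio 2:1); the short ones are alpha_{5}. The associated Dynkin diagram is a chain of 7 nodes with a double edge at one end; the terminal node there is the unique short simple root (B_7), so the type is B_7 (the algebra so(15)).

type B_7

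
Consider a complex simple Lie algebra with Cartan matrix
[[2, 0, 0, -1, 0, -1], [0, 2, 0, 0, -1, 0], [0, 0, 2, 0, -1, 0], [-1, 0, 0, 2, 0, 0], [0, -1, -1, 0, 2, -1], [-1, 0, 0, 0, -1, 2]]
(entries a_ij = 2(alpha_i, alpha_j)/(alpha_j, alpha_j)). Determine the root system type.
The matrix has rank 6 with 2's on the diagonal. Reading the off-diagonal entries as Dynkin edges (a single edge where a_ij = a_ji = -1; a double or triple edge where a_ij * a_ji = 2 or 3), the diagram is a chain of 4 nodes with a fork of two nodes at one end (D_6). One simple-root ordering that puts it in standard form is (alpha_4, alpha_1, alpha_6, alpha_5, alpha_2, alpha_3). So the algebra is type D_6, i.e. so(12).

D6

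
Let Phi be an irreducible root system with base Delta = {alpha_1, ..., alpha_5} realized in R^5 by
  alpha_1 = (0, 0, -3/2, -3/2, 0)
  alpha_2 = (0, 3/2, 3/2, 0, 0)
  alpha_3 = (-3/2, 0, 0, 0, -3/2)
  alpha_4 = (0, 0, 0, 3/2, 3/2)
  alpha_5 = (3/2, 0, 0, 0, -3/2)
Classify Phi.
D_5 (so(10))

Compute the Cartan integers a_ij = 2(alpha_i, alpha_j)/(alpha_j, alpha_j); the resulting 5x5 Cartan matrix is
[[2, -1, 0, -1, 0], [-1, 2, 0, 0, 0], [0, 0, 2, -1, 0], [-1, 0, -1, 2, -1], [0, 0, 0, -1, 2]].
All simple roots have the same length, so the diagram is simply laced. The associated Dynkin diagram is a chain of 3 nodes with a fork of two nodes at one end (D_5), so the type is D_5 (the algebra so(10)).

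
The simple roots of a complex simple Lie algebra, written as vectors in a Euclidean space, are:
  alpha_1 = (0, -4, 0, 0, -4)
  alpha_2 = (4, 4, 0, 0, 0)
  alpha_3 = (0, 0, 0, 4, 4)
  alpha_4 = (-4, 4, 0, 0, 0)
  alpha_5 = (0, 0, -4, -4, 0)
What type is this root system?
D5

Compute the Cartan integers a_ij = 2(alpha_i, alpha_j)/(alpha_j, alpha_j); the resulting 5x5 Cartan matrix is
[[2, -1, -1, -1, 0], [-1, 2, 0, 0, 0], [-1, 0, 2, 0, -1], [-1, 0, 0, 2, 0], [0, 0, -1, 0, 2]].
All simple roots have the same length, so the diagram is simply laced. The associated Dynkin diagram is a chain of 3 nodes with a fork of two nodes at one end (D_5), so the type is D_5 (the algebra so(10)).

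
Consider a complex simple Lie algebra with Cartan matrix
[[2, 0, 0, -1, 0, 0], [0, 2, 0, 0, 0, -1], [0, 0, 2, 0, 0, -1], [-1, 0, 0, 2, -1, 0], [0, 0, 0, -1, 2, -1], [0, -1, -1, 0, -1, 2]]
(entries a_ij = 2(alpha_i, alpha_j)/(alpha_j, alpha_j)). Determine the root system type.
The matrix has rank 6 with 2's on the diagonal. Reading the off-diagonal entries as Dynkin edges (a single edge where a_ij = a_ji = -1; a double or triple edge where a_ij * a_ji = 2 or 3), the diagram is a chain of 4 nodes with a fork of two nodes at one end (D_6). One simple-root ordering that puts it in standard form is (alpha_1, alpha_4, alpha_5, alpha_6, alpha_2, alpha_3). So the algebra is type D_6, i.e. so(12).

D_6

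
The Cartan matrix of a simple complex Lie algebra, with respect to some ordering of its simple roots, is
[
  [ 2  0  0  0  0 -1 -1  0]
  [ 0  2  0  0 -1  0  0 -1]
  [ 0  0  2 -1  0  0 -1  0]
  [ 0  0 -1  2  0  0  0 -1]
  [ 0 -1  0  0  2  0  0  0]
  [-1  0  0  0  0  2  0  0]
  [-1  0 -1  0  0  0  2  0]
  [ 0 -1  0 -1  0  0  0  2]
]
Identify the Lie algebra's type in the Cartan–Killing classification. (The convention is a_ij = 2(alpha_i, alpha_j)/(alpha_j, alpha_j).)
type A_8

The matrix has rank 8 with 2's on the diagonal. Reading the off-diagonal entries as Dynkin edges (a single edge where a_ij = a_ji = -1; a double or triple edge where a_ij * a_ji = 2 or 3), the diagram is a chain of 8 nodes with single edges (A_8). One simple-root ordering that puts it in standard form is (alpha_5, alpha_2, alpha_8, alpha_4, alpha_3, alpha_7, alpha_1, alpha_6). So the algebra is type A_8, i.e. sl(9).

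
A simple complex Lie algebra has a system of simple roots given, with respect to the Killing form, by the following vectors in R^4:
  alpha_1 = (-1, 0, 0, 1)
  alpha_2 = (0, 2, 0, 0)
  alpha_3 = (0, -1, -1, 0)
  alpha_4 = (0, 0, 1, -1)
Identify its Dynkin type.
C4

Compute the Cartan integers a_ij = 2(alpha_i, alpha_j)/(alpha_j, alpha_j); the resulting 4x4 Cartan matrix is
[[2, 0, 0, -1], [0, 2, -2, 0], [0, -1, 2, -1], [-1, 0, -1, 2]].
The roots have two lengths (squared-length ratio 2:1); the short ones are alpha_{1,3,4}. The associated Dynkin diagram is a chain of 4 nodes with a double edge at one end; the terminal node there is the unique long simple root (C_4), so the type is C_4 (the algebra sp(8)).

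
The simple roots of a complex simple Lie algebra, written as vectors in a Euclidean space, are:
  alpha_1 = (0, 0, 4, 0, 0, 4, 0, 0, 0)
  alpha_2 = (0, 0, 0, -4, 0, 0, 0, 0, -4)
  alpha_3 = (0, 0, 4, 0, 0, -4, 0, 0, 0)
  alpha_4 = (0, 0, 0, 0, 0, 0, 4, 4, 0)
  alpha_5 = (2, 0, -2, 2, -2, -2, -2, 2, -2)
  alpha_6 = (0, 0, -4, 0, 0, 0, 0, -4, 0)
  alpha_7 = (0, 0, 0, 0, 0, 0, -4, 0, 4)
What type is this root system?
E_7

Compute the Cartan integers a_ij = 2(alpha_i, alpha_j)/(alpha_j, alpha_j); the resulting 7x7 Cartan matrix is
[[2, 0, 0, 0, -1, -1, 0], [0, 2, 0, 0, 0, 0, -1], [0, 0, 2, 0, 0, -1, 0], [0, 0, 0, 2, 0, -1, -1], [-1, 0, 0, 0, 2, 0, 0], [-1, 0, -1, -1, 0, 2, 0], [0, -1, 0, -1, 0, 0, 2]].
All simple roots have the same length, so the diagram is simply laced. The associated Dynkin diagram is a chain of 6 nodes with one extra node attached to the third node from one end (E_7), so the type is E_7.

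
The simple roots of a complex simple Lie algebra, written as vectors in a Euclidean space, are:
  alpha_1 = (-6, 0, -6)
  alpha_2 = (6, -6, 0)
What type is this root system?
Compute the Cartan integers a_ij = 2(alpha_i, alpha_j)/(alpha_j, alpha_j); the resulting 2x2 Cartan matrix is
[[2, -1], [-1, 2]].
All simple roots have the same length, so the diagram is simply laced. The associated Dynkin diagram is a chain of 2 nodes with single edges (A_2), so the type is A_2 (the algebra sl(3)).

A_2 (sl(3))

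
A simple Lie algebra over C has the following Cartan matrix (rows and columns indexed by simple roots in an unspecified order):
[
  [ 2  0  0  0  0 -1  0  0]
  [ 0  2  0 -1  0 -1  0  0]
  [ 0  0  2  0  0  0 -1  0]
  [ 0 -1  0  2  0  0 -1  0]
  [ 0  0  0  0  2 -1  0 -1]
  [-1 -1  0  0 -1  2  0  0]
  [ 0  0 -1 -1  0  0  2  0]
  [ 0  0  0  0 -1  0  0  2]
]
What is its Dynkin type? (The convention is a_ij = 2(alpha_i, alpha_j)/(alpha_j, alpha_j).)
E8

The matrix has rank 8 with 2's on the diagonal. Reading the off-diagonal entries as Dynkin edges (a single edge where a_ij = a_ji = -1; a double or triple edge where a_ij * a_ji = 2 or 3), the diagram is a chain of 7 nodes with one extra node attached to the third node from one end (E_8). One simple-root ordering that puts it in standard form is (alpha_8, alpha_1, alpha_5, alpha_6, alpha_2, alpha_4, alpha_7, alpha_3). So the algebra is type E_8.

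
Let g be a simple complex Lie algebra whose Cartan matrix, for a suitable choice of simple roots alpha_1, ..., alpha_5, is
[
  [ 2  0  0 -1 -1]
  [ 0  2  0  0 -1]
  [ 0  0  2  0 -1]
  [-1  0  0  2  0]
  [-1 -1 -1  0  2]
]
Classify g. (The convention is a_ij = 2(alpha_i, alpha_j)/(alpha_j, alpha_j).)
The matrix has rank 5 with 2's on the diagonal. Reading the off-diagonal entries as Dynkin edges (a single edge where a_ij = a_ji = -1; a double or triple edge where a_ij * a_ji = 2 or 3), the diagram is a chain of 3 nodes with a fork of two nodes at one end (D_5). One simple-root ordering that puts it in standard form is (alpha_4, alpha_1, alpha_5, alpha_3, alpha_2). So the algebra is type D_5, i.e. so(10).

D_5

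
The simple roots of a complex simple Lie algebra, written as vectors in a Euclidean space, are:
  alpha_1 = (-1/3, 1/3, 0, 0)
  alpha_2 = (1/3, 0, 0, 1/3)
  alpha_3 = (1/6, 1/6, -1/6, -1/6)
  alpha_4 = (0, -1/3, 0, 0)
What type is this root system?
Compute the Cartan integers a_ij = 2(alpha_i, alpha_j)/(alpha_j, alpha_j); the resulting 4x4 Cartan matrix is
[[2, -1, 0, -2], [-1, 2, 0, 0], [0, 0, 2, -1], [-1, 0, -1, 2]].
The roots have two lengths (squared-length ratio 2:1); the short ones are alpha_{3,4}. The associated Dynkin diagram is a chain of 4 nodes with a double edge between the middle two (F_4), so the type is F_4.

F_4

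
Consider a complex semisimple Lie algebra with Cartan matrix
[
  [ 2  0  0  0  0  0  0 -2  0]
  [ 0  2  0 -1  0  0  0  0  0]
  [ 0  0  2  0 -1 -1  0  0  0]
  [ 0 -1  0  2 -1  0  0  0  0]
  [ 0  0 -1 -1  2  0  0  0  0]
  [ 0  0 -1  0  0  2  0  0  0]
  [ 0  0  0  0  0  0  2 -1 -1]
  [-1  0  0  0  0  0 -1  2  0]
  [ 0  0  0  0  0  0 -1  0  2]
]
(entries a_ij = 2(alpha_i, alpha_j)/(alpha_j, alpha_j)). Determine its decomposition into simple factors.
A_5 + C_4

The diagram associated to this matrix has two connected components: the simple roots {alpha_2, alpha_3, alpha_4, alpha_5, alpha_6} form a chain of 5 nodes with single edges (A_5), and {alpha_1, alpha_7, alpha_8, alpha_9} form a chain of 4 nodes with a double edge at one end; the terminal node there is the unique long simple root (C_4). A semisimple Lie algebra decomposes uniquely as the direct sum of simple ideals, one per connected component of its Dynkin diagram, so g ≅ A_5 ⊕ C_4 (dimension 35 + 36 = 71).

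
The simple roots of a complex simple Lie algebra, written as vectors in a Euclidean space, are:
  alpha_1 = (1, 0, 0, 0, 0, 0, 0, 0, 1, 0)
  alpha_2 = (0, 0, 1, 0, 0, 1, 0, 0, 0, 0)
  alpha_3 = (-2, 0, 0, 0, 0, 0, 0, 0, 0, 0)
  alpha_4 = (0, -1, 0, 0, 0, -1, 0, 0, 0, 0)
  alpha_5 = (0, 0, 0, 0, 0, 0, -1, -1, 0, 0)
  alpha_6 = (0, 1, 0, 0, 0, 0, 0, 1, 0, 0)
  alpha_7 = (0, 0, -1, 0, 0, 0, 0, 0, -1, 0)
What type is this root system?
type C_7

Compute the Cartan integers a_ij = 2(alpha_i, alpha_j)/(alpha_j, alpha_j); the resulting 7x7 Cartan matrix is
[[2, 0, -1, 0, 0, 0, -1], [0, 2, 0, -1, 0, 0, -1], [-2, 0, 2, 0, 0, 0, 0], [0, -1, 0, 2, 0, -1, 0], [0, 0, 0, 0, 2, -1, 0], [0, 0, 0, -1, -1, 2, 0], [-1, -1, 0, 0, 0, 0, 2]].
The roots have two lengths (squared-length ratio 2:1); the short ones are alpha_{1,2,4,5,6,7}. The associated Dynkin diagram is a chain of 7 nodes with a double edge at one end; the terminal node there is the unique long simple root (C_7), so the type is C_7 (the algebra sp(14)).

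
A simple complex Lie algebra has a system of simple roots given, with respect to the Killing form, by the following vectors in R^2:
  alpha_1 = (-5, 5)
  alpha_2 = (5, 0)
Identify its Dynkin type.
Compute the Cartan integers a_ij = 2(alpha_i, alpha_j)/(alpha_j, alpha_j); the resulting 2x2 Cartan matrix is
[[2, -2], [-1, 2]].
The roots have two lengths (squared-length ratio 2:1); the short ones are alpha_{2}. The associated Dynkin diagram is a chain of 2 nodes with a double edge at one end; the terminal node there is the unique short simple root (B_2), so the type is B_2 (the algebra so(5)).

B2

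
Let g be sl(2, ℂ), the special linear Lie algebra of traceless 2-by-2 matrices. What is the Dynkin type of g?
This is sl(2), which has dimension 2^2 - 1 = 3 and rank 2 - 1 = 1 (a Cartan subalgebra is the diagonal traceless matrices). In the classification of classical Lie algebras, the special linear algebra sl(n+1) has type A_n; here n = 1, so the Dynkin diagram is a chain of 1 nodes with single edges (A_1). Hence the type is A_1.

A_1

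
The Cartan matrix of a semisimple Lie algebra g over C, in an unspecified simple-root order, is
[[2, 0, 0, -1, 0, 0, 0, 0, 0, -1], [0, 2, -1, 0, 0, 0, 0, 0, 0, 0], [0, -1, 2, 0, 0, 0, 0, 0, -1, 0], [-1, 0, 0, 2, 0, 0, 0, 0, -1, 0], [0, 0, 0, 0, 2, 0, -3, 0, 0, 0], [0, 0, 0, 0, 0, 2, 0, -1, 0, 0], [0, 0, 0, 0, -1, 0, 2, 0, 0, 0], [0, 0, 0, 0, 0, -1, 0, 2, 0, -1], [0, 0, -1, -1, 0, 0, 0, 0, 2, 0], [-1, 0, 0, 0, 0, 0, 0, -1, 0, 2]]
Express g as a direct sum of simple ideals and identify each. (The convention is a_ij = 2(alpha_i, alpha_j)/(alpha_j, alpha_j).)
A_8 (sl(9)) ⊕ G_2

The diagram associated to this matrix has two connected components: the simple roots {alpha_1, alpha_2, alpha_3, alpha_4, alpha_6, alpha_8, alpha_9, alpha_10} form a chain of 8 nodes with single edges (A_8), and {alpha_5, alpha_7} form two nodes joined by a triple edge (G_2). A semisimple Lie algebra decomposes uniquely as the direct sum of simple ideals, one per connected component of its Dynkin diagram, so g ≅ A_8 ⊕ G_2 (dimension 80 + 14 = 94).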